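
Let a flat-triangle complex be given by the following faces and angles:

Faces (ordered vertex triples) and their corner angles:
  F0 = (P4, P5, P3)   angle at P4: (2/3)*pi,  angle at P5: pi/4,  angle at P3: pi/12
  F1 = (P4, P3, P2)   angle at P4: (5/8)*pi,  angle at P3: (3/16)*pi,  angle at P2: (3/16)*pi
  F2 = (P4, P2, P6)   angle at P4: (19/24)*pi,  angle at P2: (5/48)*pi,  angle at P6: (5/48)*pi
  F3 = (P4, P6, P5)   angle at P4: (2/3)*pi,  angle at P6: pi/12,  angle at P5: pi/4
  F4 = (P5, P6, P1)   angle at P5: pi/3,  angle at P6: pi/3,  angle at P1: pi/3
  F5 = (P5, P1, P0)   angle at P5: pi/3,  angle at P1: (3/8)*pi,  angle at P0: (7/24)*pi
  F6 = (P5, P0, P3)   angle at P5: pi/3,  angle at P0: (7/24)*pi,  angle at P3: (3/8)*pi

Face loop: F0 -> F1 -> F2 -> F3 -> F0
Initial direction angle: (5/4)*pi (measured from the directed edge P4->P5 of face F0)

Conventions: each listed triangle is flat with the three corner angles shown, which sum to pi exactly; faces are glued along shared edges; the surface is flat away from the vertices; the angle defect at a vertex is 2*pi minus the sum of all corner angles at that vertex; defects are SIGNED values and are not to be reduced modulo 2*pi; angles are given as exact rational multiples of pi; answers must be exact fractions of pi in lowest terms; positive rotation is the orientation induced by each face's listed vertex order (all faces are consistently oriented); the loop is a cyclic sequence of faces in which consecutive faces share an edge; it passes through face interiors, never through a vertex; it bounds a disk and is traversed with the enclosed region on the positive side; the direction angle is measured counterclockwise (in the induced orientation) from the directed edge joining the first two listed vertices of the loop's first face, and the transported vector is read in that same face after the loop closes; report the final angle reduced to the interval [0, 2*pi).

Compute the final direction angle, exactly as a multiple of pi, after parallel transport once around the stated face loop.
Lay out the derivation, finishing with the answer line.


enclosed vertex P4: corner angles sum to (11/4)*pi, defect = 2*pi - (11/4)*pi = (-3/4)*pi
adding the enclosed defects to the starting angle (mod 2*pi, induced orientation) gives the holonomy
final angle = (5/4)*pi - (3/4)*pi = pi/2 (mod 2*pi)

Answer: final direction angle = pi/2


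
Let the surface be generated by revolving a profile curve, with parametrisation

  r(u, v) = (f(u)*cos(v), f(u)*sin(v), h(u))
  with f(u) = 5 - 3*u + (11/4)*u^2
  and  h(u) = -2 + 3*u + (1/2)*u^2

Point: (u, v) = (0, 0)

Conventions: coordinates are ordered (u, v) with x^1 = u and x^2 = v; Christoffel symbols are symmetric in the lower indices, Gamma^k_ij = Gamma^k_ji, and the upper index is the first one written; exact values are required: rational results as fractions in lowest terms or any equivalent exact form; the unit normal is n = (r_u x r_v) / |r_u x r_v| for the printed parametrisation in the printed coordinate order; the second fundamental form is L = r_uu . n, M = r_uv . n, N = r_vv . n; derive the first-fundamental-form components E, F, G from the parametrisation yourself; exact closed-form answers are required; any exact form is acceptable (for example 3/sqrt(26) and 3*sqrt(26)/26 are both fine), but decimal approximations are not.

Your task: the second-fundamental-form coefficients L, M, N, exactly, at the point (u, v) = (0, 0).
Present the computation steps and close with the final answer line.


f = 5, f' = -3, f'' = 11/2, h' = 3, h'' = 1
E = 18, F = 0, G = 25; answer radicand W^2 = 18
unnormalised second-form numerators: l = -39/2, m = 0, n = 15; L = l/sqrt(18), and similarly M = m/sqrt(W^2), N = n/sqrt(W^2)

Answer: L = -13*sqrt(2)/4, M = 0, N = 5*sqrt(2)/2


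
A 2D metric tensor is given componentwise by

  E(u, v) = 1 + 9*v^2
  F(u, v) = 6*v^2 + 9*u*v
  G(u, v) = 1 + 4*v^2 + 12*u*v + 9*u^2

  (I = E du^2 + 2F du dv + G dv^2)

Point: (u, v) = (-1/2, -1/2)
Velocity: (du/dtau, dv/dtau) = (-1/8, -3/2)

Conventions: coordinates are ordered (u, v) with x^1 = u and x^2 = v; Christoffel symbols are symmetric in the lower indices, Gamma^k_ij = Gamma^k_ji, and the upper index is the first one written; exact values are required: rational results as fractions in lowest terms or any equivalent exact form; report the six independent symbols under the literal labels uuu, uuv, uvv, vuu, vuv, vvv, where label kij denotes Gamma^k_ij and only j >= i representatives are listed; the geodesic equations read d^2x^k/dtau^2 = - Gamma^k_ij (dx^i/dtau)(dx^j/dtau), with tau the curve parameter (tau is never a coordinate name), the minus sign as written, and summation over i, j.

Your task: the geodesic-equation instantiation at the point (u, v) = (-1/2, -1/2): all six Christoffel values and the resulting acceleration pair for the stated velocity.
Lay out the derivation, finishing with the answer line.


E = 13/4, F = 15/4, G = 29/4 at the point
E_u = 0, E_v = -9, F_u = -9/2, F_v = -21/2, G_u = -15, G_v = -10
EG - F^2 = 19/2;  g^inv = (2/19) * [[29/4, -15/4], [-15/4, 13/4]]
first-kind symbols [ij,l] = (1/2)(d_i g_jl + d_j g_il - d_l g_ij): [uu,u] = E_u/2 = 0, [uu,v] = F_u - E_v/2 = 0, [uv,u] = E_v/2 = -9/2, [uv,v] = G_u/2 = -15/2, [vv,u] = F_v - G_u/2 = -3, [vv,v] = G_v/2 = -5
Gamma^u_ij = (G*[ij,u] - F*[ij,v])/(EG - F^2), Gamma^v_ij = (E*[ij,v] - F*[ij,u])/(EG - F^2)
Gamma_uuu = 0, Gamma_uuv = -9/19, Gamma_uvv = -6/19, Gamma_vuu = 0, Gamma_vuv = -15/19, Gamma_vvv = -10/19
d^2u/dtau^2 = -(Gamma_uuu*(-1/8)^2 + 2*Gamma_uuv*(-1/8)*(-3/2) + Gamma_uvv*(-3/2)^2) = 135/152
d^2v/dtau^2 = -(Gamma_vuu*(-1/8)^2 + 2*Gamma_vuv*(-1/8)*(-3/2) + Gamma_vvv*(-3/2)^2) = 225/152

Answer: Gamma_uuu = 0, Gamma_uuv = -9/19, Gamma_uvv = -6/19, Gamma_vuu = 0, Gamma_vuv = -15/19, Gamma_vvv = -10/19; accelerations (d^2u/dtau^2, d^2v/dtau^2) = (135/152, 225/152)


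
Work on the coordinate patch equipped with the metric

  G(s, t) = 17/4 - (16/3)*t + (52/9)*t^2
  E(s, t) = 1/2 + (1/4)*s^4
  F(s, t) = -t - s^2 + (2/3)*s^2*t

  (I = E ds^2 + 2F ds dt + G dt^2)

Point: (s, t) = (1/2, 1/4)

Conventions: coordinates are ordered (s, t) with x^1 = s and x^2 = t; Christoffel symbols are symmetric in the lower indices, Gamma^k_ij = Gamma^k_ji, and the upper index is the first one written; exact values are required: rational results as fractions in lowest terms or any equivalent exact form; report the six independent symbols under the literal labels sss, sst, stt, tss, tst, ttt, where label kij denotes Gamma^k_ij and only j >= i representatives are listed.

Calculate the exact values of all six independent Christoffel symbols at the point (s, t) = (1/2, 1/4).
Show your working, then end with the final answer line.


E = 33/64, F = -11/24, G = 59/18 at the point
E_s = 1/8, E_t = 0, F_s = -5/6, F_t = -5/6, G_s = 0, G_t = -22/9
EG - F^2 = 1705/1152;  g^inv = (1152/1705) * [[59/18, 11/24], [11/24, 33/64]]
first-kind symbols [ij,l] = (1/2)(d_i g_jl + d_j g_il - d_l g_ij): [ss,s] = E_s/2 = 1/16, [ss,t] = F_s - E_t/2 = -5/6, [st,s] = E_t/2 = 0, [st,t] = G_s/2 = 0, [tt,s] = F_t - G_s/2 = -5/6, [tt,t] = G_t/2 = -11/9
Gamma^s_ij = (G*[ij,s] - F*[ij,t])/(EG - F^2), Gamma^t_ij = (E*[ij,t] - F*[ij,s])/(EG - F^2)

Answer: Gamma_sss = -204/1705, Gamma_sst = 0, Gamma_stt = -3792/1705, Gamma_tss = -42/155, Gamma_tst = 0, Gamma_ttt = -106/155


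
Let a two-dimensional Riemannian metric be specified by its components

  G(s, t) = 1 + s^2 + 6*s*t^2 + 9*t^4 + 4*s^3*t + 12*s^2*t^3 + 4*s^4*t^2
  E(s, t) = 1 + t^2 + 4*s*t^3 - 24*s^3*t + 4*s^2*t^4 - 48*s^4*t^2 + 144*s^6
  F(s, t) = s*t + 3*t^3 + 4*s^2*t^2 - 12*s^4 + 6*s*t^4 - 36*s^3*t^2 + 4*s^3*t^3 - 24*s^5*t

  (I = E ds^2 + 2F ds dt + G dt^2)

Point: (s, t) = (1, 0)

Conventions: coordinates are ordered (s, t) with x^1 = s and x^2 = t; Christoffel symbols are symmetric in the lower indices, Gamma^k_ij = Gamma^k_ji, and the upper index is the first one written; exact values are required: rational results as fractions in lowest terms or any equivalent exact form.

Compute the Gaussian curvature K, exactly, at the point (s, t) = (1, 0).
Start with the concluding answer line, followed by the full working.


Answer: K = -1/292

E = 145, F = -12, G = 2, EG - F^2 = 146 at the point
E_s = 864, E_t = -24, F_s = -48, F_t = -23, G_s = 2, G_t = 4
E_tt = -94, F_st = -119, G_ss = 2
Evaluate Brioschi's two determinant matrices M1, M2 and divide by (EG - F^2)^2.
M1 = [[-E_tt/2 + F_st - G_ss/2, E_s/2, F_s - E_t/2], [F_t - G_s/2, E, F], [G_t/2, F, G]] = [[-73, 432, -36], [-24, 145, -12], [2, -12, 2]]; det M1 = -218
M2 = [[0, E_t/2, G_s/2], [E_t/2, E, F], [G_s/2, F, G]] = [[0, -12, 1], [-12, 145, -12], [1, -12, 2]]; det M2 = -145
det M1 - det M2 = -73; K = -73 / (146)^2 = -1/292


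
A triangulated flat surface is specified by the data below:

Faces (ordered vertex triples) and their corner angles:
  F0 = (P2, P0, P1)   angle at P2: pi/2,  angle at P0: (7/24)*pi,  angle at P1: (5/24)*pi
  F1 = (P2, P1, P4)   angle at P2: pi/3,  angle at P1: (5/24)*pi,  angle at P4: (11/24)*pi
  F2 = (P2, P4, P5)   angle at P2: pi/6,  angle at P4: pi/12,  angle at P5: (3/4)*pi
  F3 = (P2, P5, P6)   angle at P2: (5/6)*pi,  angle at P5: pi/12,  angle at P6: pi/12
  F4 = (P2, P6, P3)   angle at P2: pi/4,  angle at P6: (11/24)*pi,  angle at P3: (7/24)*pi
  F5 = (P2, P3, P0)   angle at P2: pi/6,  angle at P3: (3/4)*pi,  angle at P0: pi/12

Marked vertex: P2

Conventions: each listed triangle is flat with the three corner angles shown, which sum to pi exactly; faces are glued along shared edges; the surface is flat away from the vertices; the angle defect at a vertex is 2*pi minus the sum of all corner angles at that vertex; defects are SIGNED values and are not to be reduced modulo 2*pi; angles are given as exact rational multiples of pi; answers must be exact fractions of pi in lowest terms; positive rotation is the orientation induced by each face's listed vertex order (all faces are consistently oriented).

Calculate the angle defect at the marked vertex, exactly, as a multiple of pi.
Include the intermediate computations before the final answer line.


Sum of corner angles at P2: (9/4)*pi
defect = 2*pi - (9/4)*pi

Answer: defect(P2) = -pi/4


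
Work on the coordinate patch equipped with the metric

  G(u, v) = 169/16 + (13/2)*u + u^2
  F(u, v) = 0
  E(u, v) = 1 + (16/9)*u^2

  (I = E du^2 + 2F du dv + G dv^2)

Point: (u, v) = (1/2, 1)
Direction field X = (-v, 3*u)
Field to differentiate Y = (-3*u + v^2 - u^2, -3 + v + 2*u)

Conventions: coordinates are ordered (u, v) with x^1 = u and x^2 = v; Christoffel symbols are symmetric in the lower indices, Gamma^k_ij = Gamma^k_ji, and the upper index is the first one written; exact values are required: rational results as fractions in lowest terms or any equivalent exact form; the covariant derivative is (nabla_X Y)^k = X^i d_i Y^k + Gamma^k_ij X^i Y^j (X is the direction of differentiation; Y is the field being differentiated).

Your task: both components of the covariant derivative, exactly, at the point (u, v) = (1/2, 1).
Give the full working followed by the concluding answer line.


E = 13/9, F = 0, G = 225/16 at the point
E_u = 16/9, E_v = 0, F_u = 0, F_v = 0, G_u = 15/2, G_v = 0
EG - F^2 = 325/16;  g^inv = (16/325) * [[225/16, 0], [0, 13/9]]
first-kind symbols [ij,l] = (1/2)(d_i g_jl + d_j g_il - d_l g_ij): [uu,u] = E_u/2 = 8/9, [uu,v] = F_u - E_v/2 = 0, [uv,u] = E_v/2 = 0, [uv,v] = G_u/2 = 15/4, [vv,u] = F_v - G_u/2 = -15/4, [vv,v] = G_v/2 = 0
Gamma^u_ij = (G*[ij,u] - F*[ij,v])/(EG - F^2), Gamma^v_ij = (E*[ij,v] - F*[ij,u])/(EG - F^2)
Gamma_uuu = 8/13, Gamma_uuv = 0, Gamma_uvv = -135/52, Gamma_vuu = 0, Gamma_vuv = 4/15, Gamma_vvv = 0
X = (-1, 3/2), Y = (-3/4, -1) at the point

Answer: (nabla_X Y)^u = 1181/104, (nabla_X Y)^v = -8/15


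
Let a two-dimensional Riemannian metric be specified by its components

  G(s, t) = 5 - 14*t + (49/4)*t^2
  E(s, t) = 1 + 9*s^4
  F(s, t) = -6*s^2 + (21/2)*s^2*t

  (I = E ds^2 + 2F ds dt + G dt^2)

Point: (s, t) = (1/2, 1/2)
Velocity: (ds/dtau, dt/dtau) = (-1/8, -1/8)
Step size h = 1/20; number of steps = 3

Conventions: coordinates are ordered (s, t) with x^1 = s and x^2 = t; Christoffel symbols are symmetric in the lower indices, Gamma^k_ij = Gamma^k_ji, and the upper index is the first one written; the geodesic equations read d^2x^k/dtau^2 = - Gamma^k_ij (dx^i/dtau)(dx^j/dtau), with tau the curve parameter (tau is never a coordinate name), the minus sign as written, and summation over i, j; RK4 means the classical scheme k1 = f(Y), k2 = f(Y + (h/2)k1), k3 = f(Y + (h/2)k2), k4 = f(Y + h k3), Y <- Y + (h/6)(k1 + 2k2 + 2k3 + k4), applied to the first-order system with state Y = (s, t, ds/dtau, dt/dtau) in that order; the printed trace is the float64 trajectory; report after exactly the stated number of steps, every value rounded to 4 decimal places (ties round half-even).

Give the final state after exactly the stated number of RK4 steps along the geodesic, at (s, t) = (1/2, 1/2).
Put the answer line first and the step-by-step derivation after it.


Answer: s = 0.4807, t = 0.4814, ds/dtau = -0.1319, dt/dtau = -0.1223

f(Y) = (ds/dtau, dt/dtau, -Gamma^s_ij Y'^i Y'^j, -Gamma^t_ij Y'^i Y'^j) with the Gammas evaluated at the stage position; h = 0.050000; intermediate values shown to 6 dp
step 0: s = 0.5000, t = 0.5000, ds/dtau = -0.1250, dt/dtau = -0.1250
step 1:
  k1: at (s, t) = (0.500000, 0.500000), (ds/dtau, dt/dtau) = (-0.125000, -0.125000); Gamma_sss = 1.384615, Gamma_sst = 0.000000, Gamma_stt = 1.615385, Gamma_tss = -0.461538, Gamma_tst = 0.000000, Gamma_ttt = -0.538462; k1 = (-0.125000, -0.125000, -0.046875, 0.015625)
  k2: at (s, t) = (0.496875, 0.496875), (ds/dtau, dt/dtau) = (-0.126172, -0.124609); Gamma_sss = 1.365828, Gamma_sst = 0.000000, Gamma_stt = 1.603488, Gamma_tss = -0.481190, Gamma_tst = 0.000000, Gamma_ttt = -0.564920; k2 = (-0.126172, -0.124609, -0.046641, 0.016432)
  k3: at (s, t) = (0.496846, 0.496885), (ds/dtau, dt/dtau) = (-0.126166, -0.124589); Gamma_sss = 1.365711, Gamma_sst = 0.000000, Gamma_stt = 1.603445, Gamma_tss = -0.481143, Gamma_tst = 0.000000, Gamma_ttt = -0.564897; k3 = (-0.126166, -0.124589, -0.046629, 0.016427)
  k4: at (s, t) = (0.493692, 0.493771), (ds/dtau, dt/dtau) = (-0.127331, -0.124179); Gamma_sss = 1.346520, Gamma_sst = 0.000000, Gamma_stt = 1.591013, Gamma_tss = -0.500535, Gamma_tst = 0.000000, Gamma_ttt = -0.591419; k4 = (-0.127331, -0.124179, -0.046365, 0.017235)
  Y <- Y + (h/6)(k1 + 2k2 + 2k3 + k4): s = 0.4937, t = 0.4938, ds/dtau = -0.1273, dt/dtau = -0.1242
step 2:
  k1: at (s, t) = (0.493692, 0.493770), (ds/dtau, dt/dtau) = (-0.127332, -0.124179); Gamma_sss = 1.346519, Gamma_sst = 0.000000, Gamma_stt = 1.591013, Gamma_tss = -0.500537, Gamma_tst = 0.000000, Gamma_ttt = -0.591422; k1 = (-0.127332, -0.124179, -0.046365, 0.017235)
  k2: at (s, t) = (0.490508, 0.490666), (ds/dtau, dt/dtau) = (-0.128491, -0.123748); Gamma_sss = 1.326936, Gamma_sst = 0.000000, Gamma_stt = 1.578049, Gamma_tss = -0.519656, Gamma_tst = 0.000000, Gamma_ttt = -0.617996; k2 = (-0.128491, -0.123748, -0.046073, 0.018043)
  k3: at (s, t) = (0.490479, 0.490677), (ds/dtau, dt/dtau) = (-0.128483, -0.123727); Gamma_sss = 1.326821, Gamma_sst = 0.000000, Gamma_stt = 1.578005, Gamma_tss = -0.519602, Gamma_tst = 0.000000, Gamma_ttt = -0.617970; k3 = (-0.128483, -0.123727, -0.046060, 0.018038)
  k4: at (s, t) = (0.487267, 0.487584), (ds/dtau, dt/dtau) = (-0.129634, -0.123277); Gamma_sss = 1.306864, Gamma_sst = 0.000000, Gamma_stt = 1.564515, Gamma_tss = -0.538416, Gamma_tst = 0.000000, Gamma_ttt = -0.644566; k4 = (-0.129634, -0.123277, -0.045738, 0.018844)
  Y <- Y + (h/6)(k1 + 2k2 + 2k3 + k4): s = 0.4873, t = 0.4876, ds/dtau = -0.1296, dt/dtau = -0.1233
step 3:
  k1: at (s, t) = (0.487267, 0.487583), (ds/dtau, dt/dtau) = (-0.129635, -0.123277); Gamma_sss = 1.306862, Gamma_sst = 0.000000, Gamma_stt = 1.564514, Gamma_tss = -0.538418, Gamma_tst = 0.000000, Gamma_ttt = -0.644569; k1 = (-0.129635, -0.123277, -0.045738, 0.018844)
  k2: at (s, t) = (0.484026, 0.484502), (ds/dtau, dt/dtau) = (-0.130778, -0.122805); Gamma_sss = 1.286544, Gamma_sst = 0.000000, Gamma_stt = 1.550502, Gamma_tss = -0.556914, Gamma_tst = 0.000000, Gamma_ttt = -0.671175; k2 = (-0.130778, -0.122805, -0.045387, 0.019647)
  k3: at (s, t) = (0.483998, 0.484513), (ds/dtau, dt/dtau) = (-0.130769, -0.122785); Gamma_sss = 1.286431, Gamma_sst = 0.000000, Gamma_stt = 1.550457, Gamma_tss = -0.556855, Gamma_tst = 0.000000, Gamma_ttt = -0.671144; k3 = (-0.130769, -0.122785, -0.045374, 0.019641)
  k4: at (s, t) = (0.480729, 0.481444), (ds/dtau, dt/dtau) = (-0.131903, -0.122294); Gamma_sss = 1.265772, Gamma_sst = 0.000000, Gamma_stt = 1.535932, Gamma_tss = -0.575001, Gamma_tst = 0.000000, Gamma_ttt = -0.697727; k4 = (-0.131903, -0.122294, -0.044994, 0.020439)
  Y <- Y + (h/6)(k1 + 2k2 + 2k3 + k4): s = 0.4807, t = 0.4814, ds/dtau = -0.1319, dt/dtau = -0.1223


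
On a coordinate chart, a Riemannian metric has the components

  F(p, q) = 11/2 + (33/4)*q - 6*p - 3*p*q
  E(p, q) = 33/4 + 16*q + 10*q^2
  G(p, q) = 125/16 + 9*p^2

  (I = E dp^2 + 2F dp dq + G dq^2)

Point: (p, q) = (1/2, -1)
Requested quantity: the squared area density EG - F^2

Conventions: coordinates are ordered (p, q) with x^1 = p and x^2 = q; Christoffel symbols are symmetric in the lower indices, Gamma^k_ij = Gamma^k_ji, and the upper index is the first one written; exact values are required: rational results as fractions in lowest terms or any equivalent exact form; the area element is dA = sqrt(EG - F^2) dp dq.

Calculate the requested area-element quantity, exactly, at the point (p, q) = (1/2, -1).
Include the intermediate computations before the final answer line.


E = 9/4, F = -17/4, G = 161/16; EG - F^2 = 293/64

Answer: EG - F^2 = 293/64


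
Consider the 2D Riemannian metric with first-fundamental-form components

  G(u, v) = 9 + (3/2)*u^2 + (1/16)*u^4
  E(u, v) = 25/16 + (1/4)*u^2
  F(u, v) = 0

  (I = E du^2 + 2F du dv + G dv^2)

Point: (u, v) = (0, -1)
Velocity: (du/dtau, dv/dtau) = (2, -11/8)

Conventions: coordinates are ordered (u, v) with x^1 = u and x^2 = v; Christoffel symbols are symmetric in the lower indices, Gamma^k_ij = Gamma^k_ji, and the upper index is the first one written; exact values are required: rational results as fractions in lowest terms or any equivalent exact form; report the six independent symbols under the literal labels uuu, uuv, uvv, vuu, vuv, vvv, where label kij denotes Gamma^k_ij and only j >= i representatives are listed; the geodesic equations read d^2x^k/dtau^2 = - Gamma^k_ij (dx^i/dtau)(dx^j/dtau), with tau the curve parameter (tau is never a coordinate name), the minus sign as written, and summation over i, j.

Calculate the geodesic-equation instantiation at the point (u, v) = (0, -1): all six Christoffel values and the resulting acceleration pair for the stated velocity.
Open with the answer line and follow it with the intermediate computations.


Answer: Gamma_uuu = 0, Gamma_uuv = 0, Gamma_uvv = 0, Gamma_vuu = 0, Gamma_vuv = 0, Gamma_vvv = 0; accelerations (d^2u/dtau^2, d^2v/dtau^2) = (0, 0)

E = 25/16, F = 0, G = 9 at the point
E_u = 0, E_v = 0, F_u = 0, F_v = 0, G_u = 0, G_v = 0
EG - F^2 = 225/16;  g^inv = (16/225) * [[9, 0], [0, 25/16]]
first-kind symbols [ij,l] = (1/2)(d_i g_jl + d_j g_il - d_l g_ij): [uu,u] = E_u/2 = 0, [uu,v] = F_u - E_v/2 = 0, [uv,u] = E_v/2 = 0, [uv,v] = G_u/2 = 0, [vv,u] = F_v - G_u/2 = 0, [vv,v] = G_v/2 = 0
Gamma^u_ij = (G*[ij,u] - F*[ij,v])/(EG - F^2), Gamma^v_ij = (E*[ij,v] - F*[ij,u])/(EG - F^2)
Gamma_uuu = 0, Gamma_uuv = 0, Gamma_uvv = 0, Gamma_vuu = 0, Gamma_vuv = 0, Gamma_vvv = 0
d^2u/dtau^2 = -(Gamma_uuu*(2)^2 + 2*Gamma_uuv*(2)*(-11/8) + Gamma_uvv*(-11/8)^2) = 0
d^2v/dtau^2 = -(Gamma_vuu*(2)^2 + 2*Gamma_vuv*(2)*(-11/8) + Gamma_vvv*(-11/8)^2) = 0


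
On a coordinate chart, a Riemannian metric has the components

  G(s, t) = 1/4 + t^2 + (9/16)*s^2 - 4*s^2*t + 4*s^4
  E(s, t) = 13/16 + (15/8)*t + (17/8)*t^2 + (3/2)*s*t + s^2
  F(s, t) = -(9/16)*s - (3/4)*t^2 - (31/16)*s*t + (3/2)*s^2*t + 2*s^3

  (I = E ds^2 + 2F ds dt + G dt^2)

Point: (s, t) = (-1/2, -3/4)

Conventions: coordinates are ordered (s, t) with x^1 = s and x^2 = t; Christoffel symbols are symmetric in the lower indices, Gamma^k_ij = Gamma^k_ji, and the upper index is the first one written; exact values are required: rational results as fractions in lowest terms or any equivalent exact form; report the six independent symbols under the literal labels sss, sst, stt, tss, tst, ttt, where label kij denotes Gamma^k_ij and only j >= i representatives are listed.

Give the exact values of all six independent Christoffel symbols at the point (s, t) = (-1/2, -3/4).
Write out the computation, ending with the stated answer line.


E = 181/128, F = -179/128, G = 125/64 at the point
E_s = -17/8, E_t = -33/16, F_s = 225/64, F_t = 79/32, G_s = -89/16, G_t = -5/2
EG - F^2 = 13209/16384;  g^inv = (16384/13209) * [[125/64, 179/128], [179/128, 181/128]]
first-kind symbols [ij,l] = (1/2)(d_i g_jl + d_j g_il - d_l g_ij): [ss,s] = E_s/2 = -17/16, [ss,t] = F_s - E_t/2 = 291/64, [st,s] = E_t/2 = -33/32, [st,t] = G_s/2 = -89/32, [tt,s] = F_t - G_s/2 = 21/4, [tt,t] = G_t/2 = -5/4
Gamma^s_ij = (G*[ij,s] - F*[ij,t])/(EG - F^2), Gamma^t_ij = (E*[ij,t] - F*[ij,s])/(EG - F^2)

Answer: Gamma_sss = 70178/13209, Gamma_sst = -96724/13209, Gamma_stt = 139360/13209, Gamma_tss = 80998/13209, Gamma_tst = -88064/13209, Gamma_ttt = 91328/13209


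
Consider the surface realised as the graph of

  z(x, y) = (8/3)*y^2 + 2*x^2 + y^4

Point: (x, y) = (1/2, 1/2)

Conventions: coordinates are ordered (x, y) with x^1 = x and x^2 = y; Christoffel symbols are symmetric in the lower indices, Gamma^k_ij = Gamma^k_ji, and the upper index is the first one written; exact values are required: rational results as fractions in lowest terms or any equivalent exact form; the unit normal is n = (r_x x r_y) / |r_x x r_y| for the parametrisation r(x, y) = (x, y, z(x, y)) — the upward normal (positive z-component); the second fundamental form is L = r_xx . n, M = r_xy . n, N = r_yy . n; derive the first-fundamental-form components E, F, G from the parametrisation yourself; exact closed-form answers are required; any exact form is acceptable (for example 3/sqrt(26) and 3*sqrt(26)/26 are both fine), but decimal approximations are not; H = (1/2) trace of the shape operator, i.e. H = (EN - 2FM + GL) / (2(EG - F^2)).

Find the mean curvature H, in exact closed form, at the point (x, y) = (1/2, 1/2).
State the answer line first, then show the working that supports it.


Answer: H = 9264*sqrt(541)/292681

z_x = 2, z_y = 19/6, z_xx = 4, z_xy = 0, z_yy = 25/3
E = 5, F = 19/3, G = 397/36; answer radicand W^2 = 541/36
unnormalised second-form numerators: l = 4, m = 0, n = 25/3; L = l/sqrt(541/36), and similarly M = m/sqrt(W^2), N = n/sqrt(W^2)
H = (E*n - 2*F*m + G*l) / (2*(EG - F^2)*sqrt(W^2)); E*n - 2*F*m + G*l = 772/9, EG - F^2 = 541/36, so H = (1544/541)/sqrt(541/36)


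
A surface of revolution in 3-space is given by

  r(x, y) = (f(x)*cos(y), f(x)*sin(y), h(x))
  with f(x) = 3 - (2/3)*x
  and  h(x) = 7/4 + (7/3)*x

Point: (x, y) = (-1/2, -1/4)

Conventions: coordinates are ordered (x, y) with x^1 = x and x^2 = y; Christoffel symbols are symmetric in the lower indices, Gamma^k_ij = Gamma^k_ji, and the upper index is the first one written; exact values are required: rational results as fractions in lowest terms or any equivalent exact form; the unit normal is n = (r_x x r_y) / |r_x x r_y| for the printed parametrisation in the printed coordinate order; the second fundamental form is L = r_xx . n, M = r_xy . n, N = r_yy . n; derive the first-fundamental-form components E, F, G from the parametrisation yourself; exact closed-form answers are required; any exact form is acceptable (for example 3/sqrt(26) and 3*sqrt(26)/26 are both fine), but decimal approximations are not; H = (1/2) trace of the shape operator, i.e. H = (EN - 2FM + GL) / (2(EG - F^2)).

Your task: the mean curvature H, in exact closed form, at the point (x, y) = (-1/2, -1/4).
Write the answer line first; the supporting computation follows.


Answer: H = 21*sqrt(53)/1060

f = 10/3, f' = -2/3, f'' = 0, h' = 7/3, h'' = 0
E = 53/9, F = 0, G = 100/9; answer radicand W^2 = 53/9
unnormalised second-form numerators: l = 0, m = 0, n = 70/9; L = l/sqrt(53/9), and similarly M = m/sqrt(W^2), N = n/sqrt(W^2)
H = (E*n - 2*F*m + G*l) / (2*(EG - F^2)*sqrt(W^2)); E*n - 2*F*m + G*l = 3710/81, EG - F^2 = 5300/81, so H = (7/20)/sqrt(53/9)


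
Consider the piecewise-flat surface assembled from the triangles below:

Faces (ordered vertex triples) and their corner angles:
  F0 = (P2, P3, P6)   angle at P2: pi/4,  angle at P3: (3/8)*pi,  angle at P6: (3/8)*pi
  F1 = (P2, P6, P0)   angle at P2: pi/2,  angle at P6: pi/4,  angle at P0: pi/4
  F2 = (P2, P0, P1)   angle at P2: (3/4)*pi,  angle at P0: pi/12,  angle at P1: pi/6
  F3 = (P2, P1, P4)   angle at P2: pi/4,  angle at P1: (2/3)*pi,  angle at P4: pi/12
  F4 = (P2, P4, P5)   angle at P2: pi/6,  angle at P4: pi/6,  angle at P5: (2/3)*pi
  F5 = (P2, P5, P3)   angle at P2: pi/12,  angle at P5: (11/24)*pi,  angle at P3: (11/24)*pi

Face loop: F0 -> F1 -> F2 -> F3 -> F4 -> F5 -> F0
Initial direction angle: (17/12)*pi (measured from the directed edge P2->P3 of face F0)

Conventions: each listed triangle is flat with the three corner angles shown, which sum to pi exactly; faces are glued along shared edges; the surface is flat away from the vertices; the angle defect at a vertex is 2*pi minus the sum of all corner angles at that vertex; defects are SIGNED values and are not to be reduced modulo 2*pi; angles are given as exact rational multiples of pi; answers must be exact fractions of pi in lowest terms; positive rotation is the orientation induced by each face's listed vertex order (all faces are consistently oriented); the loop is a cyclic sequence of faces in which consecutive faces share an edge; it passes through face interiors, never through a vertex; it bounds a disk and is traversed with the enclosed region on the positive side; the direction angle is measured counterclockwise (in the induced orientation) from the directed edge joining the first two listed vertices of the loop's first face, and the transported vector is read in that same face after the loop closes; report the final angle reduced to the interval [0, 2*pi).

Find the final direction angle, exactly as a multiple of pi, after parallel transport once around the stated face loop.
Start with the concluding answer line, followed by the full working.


Answer: final direction angle = (17/12)*pi

enclosed vertex P2: corner angles sum to 2*pi, defect = 2*pi - 2*pi = 0
holonomy = initial angle + sum of enclosed defects (mod 2*pi), positive in the induced orientation
final angle = (17/12)*pi + 0 = (17/12)*pi (mod 2*pi)


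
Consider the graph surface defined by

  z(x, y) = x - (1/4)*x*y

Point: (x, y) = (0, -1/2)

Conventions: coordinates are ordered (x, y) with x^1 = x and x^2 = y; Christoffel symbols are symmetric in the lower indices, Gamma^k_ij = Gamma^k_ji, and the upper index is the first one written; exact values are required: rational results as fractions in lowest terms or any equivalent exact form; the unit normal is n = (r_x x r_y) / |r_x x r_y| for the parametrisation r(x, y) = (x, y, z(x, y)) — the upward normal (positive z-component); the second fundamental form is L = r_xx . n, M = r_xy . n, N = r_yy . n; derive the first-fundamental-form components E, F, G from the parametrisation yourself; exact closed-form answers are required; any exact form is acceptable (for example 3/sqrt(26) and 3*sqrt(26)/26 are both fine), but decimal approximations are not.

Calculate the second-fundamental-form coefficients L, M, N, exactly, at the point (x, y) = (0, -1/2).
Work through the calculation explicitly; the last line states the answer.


z_x = 9/8, z_y = 0, z_xx = 0, z_xy = -1/4, z_yy = 0
E = 145/64, F = 0, G = 1; answer radicand W^2 = 145/64
unnormalised second-form numerators: l = 0, m = -1/4, n = 0; L = l/sqrt(145/64), and similarly M = m/sqrt(W^2), N = n/sqrt(W^2)

Answer: L = 0, M = -2*sqrt(145)/145, N = 0


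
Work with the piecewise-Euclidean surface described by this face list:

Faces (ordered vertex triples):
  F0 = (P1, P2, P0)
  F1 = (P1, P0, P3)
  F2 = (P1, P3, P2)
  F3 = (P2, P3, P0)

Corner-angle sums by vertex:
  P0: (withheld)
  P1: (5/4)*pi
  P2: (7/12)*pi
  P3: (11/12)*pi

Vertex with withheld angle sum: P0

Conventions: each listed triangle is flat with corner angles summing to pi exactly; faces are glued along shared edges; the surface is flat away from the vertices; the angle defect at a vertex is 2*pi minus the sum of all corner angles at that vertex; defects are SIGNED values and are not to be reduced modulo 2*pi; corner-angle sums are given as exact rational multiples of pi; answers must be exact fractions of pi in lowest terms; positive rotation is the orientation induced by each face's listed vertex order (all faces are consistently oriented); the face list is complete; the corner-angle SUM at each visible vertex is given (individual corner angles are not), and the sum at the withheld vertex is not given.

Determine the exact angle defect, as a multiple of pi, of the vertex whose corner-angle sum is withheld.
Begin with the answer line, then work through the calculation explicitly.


Answer: defect(P0) = (3/4)*pi

V = 4, E = 6, F = 4; chi = V - E + F = 2
Gauss-Bonnet: total defect = 2*pi*chi = 4*pi; visible defects sum to (13/4)*pi


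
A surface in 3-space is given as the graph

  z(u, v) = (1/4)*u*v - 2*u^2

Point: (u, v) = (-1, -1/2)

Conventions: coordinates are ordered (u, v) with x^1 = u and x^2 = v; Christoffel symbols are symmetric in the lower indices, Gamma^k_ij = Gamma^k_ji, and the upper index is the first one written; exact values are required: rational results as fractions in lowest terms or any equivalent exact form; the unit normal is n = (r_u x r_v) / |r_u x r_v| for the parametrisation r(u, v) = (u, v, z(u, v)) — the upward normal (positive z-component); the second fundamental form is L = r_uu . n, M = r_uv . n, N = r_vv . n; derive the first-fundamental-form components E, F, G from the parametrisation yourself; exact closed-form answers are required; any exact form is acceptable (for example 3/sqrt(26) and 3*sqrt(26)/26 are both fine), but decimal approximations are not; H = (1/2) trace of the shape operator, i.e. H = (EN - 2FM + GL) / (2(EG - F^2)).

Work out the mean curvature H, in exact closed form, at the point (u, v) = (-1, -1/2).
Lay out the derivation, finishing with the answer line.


z_u = 31/8, z_v = -1/4, z_uu = -4, z_uv = 1/4, z_vv = 0
E = 1025/64, F = -31/32, G = 17/16; answer radicand W^2 = 1029/64
unnormalised second-form numerators: l = -4, m = 1/4, n = 0; L = l/sqrt(1029/64), and similarly M = m/sqrt(W^2), N = n/sqrt(W^2)
H = (E*n - 2*F*m + G*l) / (2*(EG - F^2)*sqrt(W^2)); E*n - 2*F*m + G*l = -241/64, EG - F^2 = 1029/64, so H = (-241/2058)/sqrt(1029/64)

Answer: H = -964*sqrt(21)/151263


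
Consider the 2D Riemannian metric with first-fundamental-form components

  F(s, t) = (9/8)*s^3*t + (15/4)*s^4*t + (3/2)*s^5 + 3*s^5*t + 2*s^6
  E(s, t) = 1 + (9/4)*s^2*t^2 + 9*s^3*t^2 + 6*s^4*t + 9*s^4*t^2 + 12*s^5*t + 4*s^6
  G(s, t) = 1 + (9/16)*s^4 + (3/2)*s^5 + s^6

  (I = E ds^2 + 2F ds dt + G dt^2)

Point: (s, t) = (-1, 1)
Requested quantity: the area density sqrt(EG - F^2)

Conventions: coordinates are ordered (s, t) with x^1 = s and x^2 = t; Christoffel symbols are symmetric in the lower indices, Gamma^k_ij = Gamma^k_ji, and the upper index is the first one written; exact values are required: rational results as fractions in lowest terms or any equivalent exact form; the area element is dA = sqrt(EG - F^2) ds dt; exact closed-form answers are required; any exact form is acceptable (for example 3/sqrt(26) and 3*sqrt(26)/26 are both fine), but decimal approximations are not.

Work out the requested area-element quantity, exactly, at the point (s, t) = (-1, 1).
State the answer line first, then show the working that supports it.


Answer: sqrt(EG - F^2) = sqrt(21)/4

E = 5/4, F = 1/8, G = 17/16; EG - F^2 = 21/16


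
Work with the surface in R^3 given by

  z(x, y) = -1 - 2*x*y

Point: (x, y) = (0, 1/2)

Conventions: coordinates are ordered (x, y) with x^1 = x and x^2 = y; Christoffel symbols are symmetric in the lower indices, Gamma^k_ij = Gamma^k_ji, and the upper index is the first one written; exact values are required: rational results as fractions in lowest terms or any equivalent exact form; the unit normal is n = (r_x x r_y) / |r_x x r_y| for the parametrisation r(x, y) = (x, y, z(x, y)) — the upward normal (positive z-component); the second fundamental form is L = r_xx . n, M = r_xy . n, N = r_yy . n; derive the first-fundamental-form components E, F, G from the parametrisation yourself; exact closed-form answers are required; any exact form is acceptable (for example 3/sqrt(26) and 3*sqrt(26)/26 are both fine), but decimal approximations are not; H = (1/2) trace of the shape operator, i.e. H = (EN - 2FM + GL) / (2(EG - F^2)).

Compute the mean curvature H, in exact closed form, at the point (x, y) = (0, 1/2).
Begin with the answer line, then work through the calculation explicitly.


Answer: H = 0

z_x = -1, z_y = 0, z_xx = 0, z_xy = -2, z_yy = 0
E = 2, F = 0, G = 1; answer radicand W^2 = 2
unnormalised second-form numerators: l = 0, m = -2, n = 0; L = l/sqrt(2), and similarly M = m/sqrt(W^2), N = n/sqrt(W^2)
H = (E*n - 2*F*m + G*l) / (2*(EG - F^2)*sqrt(W^2)); E*n - 2*F*m + G*l = 0, EG - F^2 = 2, so H = (0)/sqrt(2)


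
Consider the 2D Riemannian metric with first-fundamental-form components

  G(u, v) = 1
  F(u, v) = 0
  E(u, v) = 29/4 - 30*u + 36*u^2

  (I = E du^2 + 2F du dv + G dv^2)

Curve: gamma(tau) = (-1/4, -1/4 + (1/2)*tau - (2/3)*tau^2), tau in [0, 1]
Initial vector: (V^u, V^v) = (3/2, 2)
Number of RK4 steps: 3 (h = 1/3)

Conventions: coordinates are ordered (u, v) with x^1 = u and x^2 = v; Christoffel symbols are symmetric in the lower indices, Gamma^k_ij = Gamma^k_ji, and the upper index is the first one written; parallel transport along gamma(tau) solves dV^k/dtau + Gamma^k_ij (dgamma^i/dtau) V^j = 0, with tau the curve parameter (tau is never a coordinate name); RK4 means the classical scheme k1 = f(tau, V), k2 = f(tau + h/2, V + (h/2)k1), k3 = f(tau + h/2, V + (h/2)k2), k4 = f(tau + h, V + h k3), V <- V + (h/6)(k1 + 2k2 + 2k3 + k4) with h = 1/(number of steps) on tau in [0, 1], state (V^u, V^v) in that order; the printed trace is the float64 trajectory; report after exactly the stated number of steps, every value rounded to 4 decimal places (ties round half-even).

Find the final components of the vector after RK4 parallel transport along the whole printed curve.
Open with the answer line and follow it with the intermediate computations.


Answer: V^u = 1.5000, V^v = 2.0000

gamma'(tau) = (0, 1/2 - (4/3)*tau); f(tau, V)^k = -Gamma^k_ij(gamma(tau)) gamma'^i(tau) V^j; h = 1/3; intermediate values shown to 6 dp
curve data and Christoffel symbols at the stage parameters:
  tau = 0.000000: gamma = (-0.250000, -0.250000), gamma' = (0.000000, 0.500000); Gamma_uuu = -1.411765, Gamma_uuv = 0.000000, Gamma_uvv = 0.000000, Gamma_vuu = 0.000000, Gamma_vuv = 0.000000, Gamma_vvv = 0.000000
  tau = 0.166667: gamma = (-0.250000, -0.185185), gamma' = (0.000000, 0.277778); Gamma_uuu = -1.411765, Gamma_uuv = 0.000000, Gamma_uvv = 0.000000, Gamma_vuu = 0.000000, Gamma_vuv = 0.000000, Gamma_vvv = 0.000000
  tau = 0.333333: gamma = (-0.250000, -0.157407), gamma' = (0.000000, 0.055556); Gamma_uuu = -1.411765, Gamma_uuv = 0.000000, Gamma_uvv = 0.000000, Gamma_vuu = 0.000000, Gamma_vuv = 0.000000, Gamma_vvv = 0.000000
  tau = 0.500000: gamma = (-0.250000, -0.166667), gamma' = (0.000000, -0.166667); Gamma_uuu = -1.411765, Gamma_uuv = 0.000000, Gamma_uvv = 0.000000, Gamma_vuu = 0.000000, Gamma_vuv = 0.000000, Gamma_vvv = 0.000000
  tau = 0.666667: gamma = (-0.250000, -0.212963), gamma' = (0.000000, -0.388889); Gamma_uuu = -1.411765, Gamma_uuv = 0.000000, Gamma_uvv = 0.000000, Gamma_vuu = 0.000000, Gamma_vuv = 0.000000, Gamma_vvv = 0.000000
  tau = 0.833333: gamma = (-0.250000, -0.296296), gamma' = (0.000000, -0.611111); Gamma_uuu = -1.411765, Gamma_uuv = 0.000000, Gamma_uvv = 0.000000, Gamma_vuu = 0.000000, Gamma_vuv = 0.000000, Gamma_vvv = 0.000000
  tau = 1.000000: gamma = (-0.250000, -0.416667), gamma' = (0.000000, -0.833333); Gamma_uuu = -1.411765, Gamma_uuv = 0.000000, Gamma_uvv = 0.000000, Gamma_vuu = 0.000000, Gamma_vuv = 0.000000, Gamma_vvv = 0.000000
step 0: V^u = 1.5000, V^v = 2.0000
step 1: k1 = (0.000000, 0.000000), k2 = (0.000000, 0.000000), k3 = (0.000000, 0.000000), k4 = (0.000000, 0.000000); V <- V + (h/6)(k1 + 2k2 + 2k3 + k4): V^u = 1.5000, V^v = 2.0000
step 2: k1 = (0.000000, 0.000000), k2 = (0.000000, 0.000000), k3 = (0.000000, 0.000000), k4 = (0.000000, 0.000000); V <- V + (h/6)(k1 + 2k2 + 2k3 + k4): V^u = 1.5000, V^v = 2.0000
step 3: k1 = (0.000000, 0.000000), k2 = (0.000000, 0.000000), k3 = (0.000000, 0.000000), k4 = (0.000000, 0.000000); V <- V + (h/6)(k1 + 2k2 + 2k3 + k4): V^u = 1.5000, V^v = 2.0000


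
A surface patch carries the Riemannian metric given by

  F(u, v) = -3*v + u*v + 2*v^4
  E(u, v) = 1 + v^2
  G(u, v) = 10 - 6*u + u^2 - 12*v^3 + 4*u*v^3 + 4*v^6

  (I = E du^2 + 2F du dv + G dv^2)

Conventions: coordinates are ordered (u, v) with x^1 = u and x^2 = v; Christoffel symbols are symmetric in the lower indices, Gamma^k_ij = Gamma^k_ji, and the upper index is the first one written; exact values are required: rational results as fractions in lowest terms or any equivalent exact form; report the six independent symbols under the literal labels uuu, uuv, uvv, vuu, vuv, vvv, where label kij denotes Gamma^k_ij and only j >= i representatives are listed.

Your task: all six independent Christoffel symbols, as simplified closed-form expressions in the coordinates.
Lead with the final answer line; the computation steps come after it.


Answer: Gamma_uuu = 0, Gamma_uuv = v/(u^2 + 4*u*v^3 - 6*u + 4*v^6 - 12*v^3 + v^2 + 10), Gamma_uvv = 6*v^3/(u^2 + 4*u*v^3 - 6*u + 4*v^6 - 12*v^3 + v^2 + 10), Gamma_vuu = 0, Gamma_vuv = (u + 2*v^3 - 3)/(u^2 + 4*u*v^3 - 6*u + 4*v^6 - 12*v^3 + v^2 + 10), Gamma_vvv = (6*u*v^2 + 12*v^5 - 18*v^2)/(u^2 + 4*u*v^3 - 6*u + 4*v^6 - 12*v^3 + v^2 + 10)

E = 1 + v^2; F = -3*v + u*v + 2*v^4; G = 10 - 6*u + u^2 - 12*v^3 + 4*u*v^3 + 4*v^6
Gamma^k_ij = (1/2) g^{kl} (d_i g_jl + d_j g_il - d_l g_ij), with g^inv = (1/(EG-F^2)) [[G, -F], [-F, E]]
first partials: E_u = 0, E_v = 2*v, F_u = v, F_v = -3 + u + 8*v^3, G_u = -6 + 2*u + 4*v^3, G_v = -36*v^2 + 12*u*v^2 + 24*v^5
D = EG - F^2 = 10 - 6*u + v^2 + u^2 - 12*v^3 + 4*u*v^3 + 4*v^6
expanded: Gamma^u_uu = (G E_u - 2F F_u + F E_v)/(2D), Gamma^u_uv = (G E_v - F G_u)/(2D), Gamma^u_vv = (2G F_v - G G_u - F G_v)/(2D), Gamma^v_uu = (2E F_u - E E_v - F E_u)/(2D), Gamma^v_uv = (E G_u - F E_v)/(2D), Gamma^v_vv = (E G_v - 2F F_v + F G_u)/(2D); substitute and cancel common factors


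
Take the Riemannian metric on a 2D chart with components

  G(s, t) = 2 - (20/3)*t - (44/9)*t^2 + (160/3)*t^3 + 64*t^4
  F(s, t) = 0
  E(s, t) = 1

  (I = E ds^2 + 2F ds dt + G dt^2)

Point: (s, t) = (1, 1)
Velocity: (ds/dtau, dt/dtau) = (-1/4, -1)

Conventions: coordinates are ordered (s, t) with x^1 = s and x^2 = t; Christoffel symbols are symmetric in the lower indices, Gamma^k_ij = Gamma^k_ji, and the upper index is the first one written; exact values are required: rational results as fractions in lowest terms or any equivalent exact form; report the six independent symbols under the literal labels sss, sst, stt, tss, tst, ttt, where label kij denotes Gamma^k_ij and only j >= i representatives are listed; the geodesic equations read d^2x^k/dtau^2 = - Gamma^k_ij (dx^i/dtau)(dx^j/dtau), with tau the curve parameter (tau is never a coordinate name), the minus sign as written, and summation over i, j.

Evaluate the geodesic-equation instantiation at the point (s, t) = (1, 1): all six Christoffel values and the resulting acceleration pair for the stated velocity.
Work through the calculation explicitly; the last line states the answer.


E = 1, F = 0, G = 970/9 at the point
E_s = 0, E_t = 0, F_s = 0, F_t = 0, G_s = 0, G_t = 3596/9
EG - F^2 = 970/9;  g^inv = (9/970) * [[970/9, 0], [0, 1]]
first-kind symbols [ij,l] = (1/2)(d_i g_jl + d_j g_il - d_l g_ij): [ss,s] = E_s/2 = 0, [ss,t] = F_s - E_t/2 = 0, [st,s] = E_t/2 = 0, [st,t] = G_s/2 = 0, [tt,s] = F_t - G_s/2 = 0, [tt,t] = G_t/2 = 1798/9
Gamma^s_ij = (G*[ij,s] - F*[ij,t])/(EG - F^2), Gamma^t_ij = (E*[ij,t] - F*[ij,s])/(EG - F^2)
Gamma_sss = 0, Gamma_sst = 0, Gamma_stt = 0, Gamma_tss = 0, Gamma_tst = 0, Gamma_ttt = 899/485
d^2s/dtau^2 = -(Gamma_sss*(-1/4)^2 + 2*Gamma_sst*(-1/4)*(-1) + Gamma_stt*(-1)^2) = 0
d^2t/dtau^2 = -(Gamma_tss*(-1/4)^2 + 2*Gamma_tst*(-1/4)*(-1) + Gamma_ttt*(-1)^2) = -899/485

Answer: Gamma_sss = 0, Gamma_sst = 0, Gamma_stt = 0, Gamma_tss = 0, Gamma_tst = 0, Gamma_ttt = 899/485; accelerations (d^2s/dtau^2, d^2t/dtau^2) = (0, -899/485)
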